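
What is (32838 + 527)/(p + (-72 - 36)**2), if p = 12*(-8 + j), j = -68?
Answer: 33365/10752 ≈ 3.1031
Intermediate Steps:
p = -912 (p = 12*(-8 - 68) = 12*(-76) = -912)
(32838 + 527)/(p + (-72 - 36)**2) = (32838 + 527)/(-912 + (-72 - 36)**2) = 33365/(-912 + (-108)**2) = 33365/(-912 + 11664) = 33365/10752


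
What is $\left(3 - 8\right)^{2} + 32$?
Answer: $57$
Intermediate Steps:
$\left(3 - 8\right)^{2} + 32 = \left(-5\right)^{2} + 32 = 25 + 32 = 57$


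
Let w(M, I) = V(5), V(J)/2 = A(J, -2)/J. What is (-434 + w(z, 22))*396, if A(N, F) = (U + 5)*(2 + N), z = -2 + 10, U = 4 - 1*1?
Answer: -814968/5 ≈ -1.6299e+5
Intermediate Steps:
U = 3 (U = 4 - 1 = 3)
z = 8
A(N, F) = 16 + 8*N (A(N, F) = (3 + 5)*(2 + N) = 8*(2 + N) = 16 + 8*N)
V(J) = 2*(16 + 8*J)/J (V(J) = 2*((16 + 8*J)/J) = 2*(16 + 8*J)/J)
w(M, I) = 112/5 (w(M, I) = 16 + 32/5 = 112/5)
(-434 + w(z, 22))*396 = (-434 + 112/5)*396 = -2058/5*396 = -814968/5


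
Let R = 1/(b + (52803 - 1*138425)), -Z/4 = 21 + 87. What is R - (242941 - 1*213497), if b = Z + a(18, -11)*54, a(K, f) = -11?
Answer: -2551263713/86648 ≈ -29444.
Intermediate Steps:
Z = -432 (Z = -4*(21 + 87) = -4*108 = -432)
b = -1026 (b = -432 - 11*54 = -432 - 594 = -1026)
R = -1/86648 (R = 1/(-1026 + (52803 - 1*138425)) = 1/(-1026 + (52803 - 138425)) = 1/(-1026 - 85622) = 1/(-86648) = -1/86648 ≈ -1.1541e-5)
R - (242941 - 1*213497) = -1/86648 - (242941 - 1*213497) = -1/86648 - (242941 - 213497) = -1/86648 - 1*29444 = -1/86648 - 29444 = -2551263713/86648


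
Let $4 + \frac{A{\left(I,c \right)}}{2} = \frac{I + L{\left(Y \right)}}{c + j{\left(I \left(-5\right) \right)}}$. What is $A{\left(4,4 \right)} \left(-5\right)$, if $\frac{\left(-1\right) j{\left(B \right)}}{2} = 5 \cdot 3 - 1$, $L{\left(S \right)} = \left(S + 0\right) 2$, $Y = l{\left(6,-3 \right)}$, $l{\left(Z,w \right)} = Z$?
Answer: $\frac{140}{3} \approx 46.667$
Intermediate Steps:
$Y = 6$
$L{\left(S \right)} = 2 S$ ($L{\left(S \right)} = S 2 = 2 S$)
$j{\left(B \right)} = -28$ ($j{\left(B \right)} = - 2 \left(5 \cdot 3 - 1\right) = - 2 \left(15 - 1\right) = \left(-2\right) 14 = -28$)
$A{\left(I,c \right)} = -8 + \frac{2 \left(12 + I\right)}{-28 + c}$ ($A{\left(I,c \right)} = -8 + 2 \frac{I + 2 \cdot 6}{c - 28} = -8 + 2 \frac{I + 12}{-28 + c} = -8 + 2 \frac{12 + I}{-28 + c} = -8 + \frac{2 \left(12 + I\right)}{-28 + c}$)
$A{\left(4,4 \right)} \left(-5\right) = \frac{2 \left(124 + 4 - 16\right)}{-28 + 4} \left(-5\right) = \frac{2 \left(124 + 4 - 16\right)}{-24} \left(-5\right) = 2 \left(- \frac{1}{24}\right) 112 \left(-5\right) = \left(- \frac{28}{3}\right) \left(-5\right) = \frac{140}{3}$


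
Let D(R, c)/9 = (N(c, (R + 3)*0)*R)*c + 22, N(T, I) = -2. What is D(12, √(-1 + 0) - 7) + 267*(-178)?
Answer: -45816 - 216*I ≈ -45816.0 - 216.0*I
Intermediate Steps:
D(R, c) = 198 - 18*R*c (D(R, c) = 9*((-2*R)*c + 22) = 9*(-2*R*c + 22) = 9*(22 - 2*R*c) = 198 - 18*R*c)
D(12, √(-1 + 0) - 7) + 267*(-178) = (198 - 18*12*(√(-1 + 0) - 7)) + 267*(-178) = (198 - 18*12*(√(-1) - 7)) - 47526 = (198 - 18*12*(I - 7)) - 47526 = (198 - 18*12*(-7 + I)) - 47526 = (198 + (1512 - 216*I)) - 47526 = (1710 - 216*I) - 47526 = -45816 - 216*I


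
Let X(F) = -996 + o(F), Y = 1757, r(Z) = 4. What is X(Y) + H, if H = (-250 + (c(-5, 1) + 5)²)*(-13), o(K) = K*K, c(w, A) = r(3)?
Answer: 3088250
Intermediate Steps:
c(w, A) = 4
o(K) = K²
X(F) = -996 + F²
H = 2197 (H = (-250 + (4 + 5)²)*(-13) = (-250 + 9²)*(-13) = (-250 + 81)*(-13) = -169*(-13) = 2197)
X(Y) + H = (-996 + 1757²) + 2197 = (-996 + 3087049) + 2197 = 3086053 + 2197 = 3088250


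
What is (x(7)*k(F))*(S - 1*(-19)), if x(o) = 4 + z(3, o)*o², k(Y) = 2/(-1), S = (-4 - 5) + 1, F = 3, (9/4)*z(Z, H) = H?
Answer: -30976/9 ≈ -3441.8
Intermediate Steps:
z(Z, H) = 4*H/9
S = -8 (S = -9 + 1 = -8)
k(Y) = -2 (k(Y) = 2*(-1) = -2)
x(o) = 4 + 4*o³/9 (x(o) = 4 + (4*o/9)*o² = 4 + 4*o³/9)
(x(7)*k(F))*(S - 1*(-19)) = ((4 + (4/9)*7³)*(-2))*(-8 - 1*(-19)) = ((4 + (4/9)*343)*(-2))*(-8 + 19) = ((4 + 1372/9)*(-2))*11 = ((1408/9)*(-2))*11 = -2816/9*11 = -30976/9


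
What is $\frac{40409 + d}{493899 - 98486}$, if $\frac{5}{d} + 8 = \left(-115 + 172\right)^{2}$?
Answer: $\frac{130965574}{1281533533} \approx 0.10219$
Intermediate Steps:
$d = \frac{5}{3241}$ ($d = \frac{5}{-8 + \left(-115 + 172\right)^{2}} = \frac{5}{-8 + 57^{2}} = \frac{5}{-8 + 3249} = \frac{5}{3241} \approx 0.0015427$)
$\frac{40409 + d}{493899 - 98486} = \frac{40409 + \frac{5}{3241}}{493899 - 98486} = \frac{130965574}{3241 \cdot 395413} = \frac{130965574}{3241} \cdot \frac{1}{395413} = \frac{130965574}{1281533533}$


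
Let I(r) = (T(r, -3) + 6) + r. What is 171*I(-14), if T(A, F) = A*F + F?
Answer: 5301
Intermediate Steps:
T(A, F) = F + A*F
I(r) = 3 - 2*r (I(r) = (-3*(1 + r) + 6) + r = ((-3 - 3*r) + 6) + r = (3 - 3*r) + r = 3 - 2*r)
171*I(-14) = 171*(3 - 2*(-14)) = 171*(3 + 28) = 171*31 = 5301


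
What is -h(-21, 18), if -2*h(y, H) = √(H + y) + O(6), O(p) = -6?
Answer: -3 + I*√3/2 ≈ -3.0 + 0.86602*I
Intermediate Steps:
h(y, H) = 3 - √(H + y)/2 (h(y, H) = -(√(H + y) - 6)/2 = -(-6 + √(H + y))/2 = 3 - √(H + y)/2)
-h(-21, 18) = -(3 - √(18 - 21)/2) = -(3 - I*√3/2) = -3 + I*√3/2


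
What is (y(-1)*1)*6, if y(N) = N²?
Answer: 6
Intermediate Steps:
(y(-1)*1)*6 = ((-1)²*1)*6 = (1*1)*6 = 1*6 = 6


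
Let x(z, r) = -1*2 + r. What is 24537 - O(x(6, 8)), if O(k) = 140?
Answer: 24397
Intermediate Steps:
x(z, r) = -2 + r
24537 - O(x(6, 8)) = 24537 - 1*140 = 24537 - 140 = 24397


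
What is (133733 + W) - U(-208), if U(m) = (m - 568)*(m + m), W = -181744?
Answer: -370827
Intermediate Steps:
U(m) = 2*m*(-568 + m) (U(m) = (-568 + m)*(2*m) = 2*m*(-568 + m))
(133733 + W) - U(-208) = (133733 - 181744) - 2*(-208)*(-568 - 208) = -48011 - 2*(-208)*(-776) = -48011 - 1*322816 = -48011 - 322816 = -370827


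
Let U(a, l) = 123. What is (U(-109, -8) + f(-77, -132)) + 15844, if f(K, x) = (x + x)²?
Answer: 85663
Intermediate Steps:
f(K, x) = 4*x² (f(K, x) = (2*x)² = 4*x²)
(U(-109, -8) + f(-77, -132)) + 15844 = (123 + 4*(-132)²) + 15844 = (123 + 4*17424) + 15844 = (123 + 69696) + 15844 = 69819 + 15844 = 85663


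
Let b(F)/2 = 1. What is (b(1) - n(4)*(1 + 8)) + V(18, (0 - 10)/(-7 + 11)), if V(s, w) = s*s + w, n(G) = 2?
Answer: 611/2 ≈ 305.50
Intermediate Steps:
b(F) = 2 (b(F) = 2*1 = 2)
V(s, w) = w + s**2 (V(s, w) = s**2 + w = w + s**2)
(b(1) - n(4)*(1 + 8)) + V(18, (0 - 10)/(-7 + 11)) = (2 - 2*(1 + 8)) + ((0 - 10)/(-7 + 11) + 18**2) = (2 - 2*9) + (-10/4 + 324) = (2 - 1*18) + (-10*1/4 + 324) = (2 - 18) + (-5/2 + 324) = -16 + 643/2 = 611/2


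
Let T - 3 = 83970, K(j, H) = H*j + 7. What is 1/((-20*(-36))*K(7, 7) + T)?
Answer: 1/124293 ≈ 8.0455e-6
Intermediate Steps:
K(j, H) = 7 + H*j
T = 83973 (T = 3 + 83970 = 83973)
1/((-20*(-36))*K(7, 7) + T) = 1/((-20*(-36))*(7 + 7*7) + 83973) = 1/(720*(7 + 49) + 83973) = 1/(720*56 + 83973) = 1/(40320 + 83973) = 1/124293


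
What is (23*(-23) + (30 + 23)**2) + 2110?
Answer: 4390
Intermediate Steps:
(23*(-23) + (30 + 23)**2) + 2110 = (-529 + 53**2) + 2110 = (-529 + 2809) + 2110 = 2280 + 2110 = 4390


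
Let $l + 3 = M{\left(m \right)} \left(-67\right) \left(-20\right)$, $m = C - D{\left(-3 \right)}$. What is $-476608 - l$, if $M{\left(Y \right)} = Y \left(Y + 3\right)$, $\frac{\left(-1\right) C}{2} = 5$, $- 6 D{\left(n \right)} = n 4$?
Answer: $-621325$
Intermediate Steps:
$D{\left(n \right)} = - \frac{2 n}{3}$ ($D{\left(n \right)} = - \frac{n 4}{6} = - \frac{4 n}{6} = - \frac{2 n}{3}$)
$C = -10$ ($C = \left(-2\right) 5 = -10$)
$m = -12$ ($m = -10 - \left(- \frac{2}{3}\right) \left(-3\right) = -10 - 2 = -12$)
$M{\left(Y \right)} = Y \left(3 + Y\right)$
$l = 144717$ ($l = -3 + - 12 \left(3 - 12\right) \left(-67\right) \left(-20\right) = -3 + \left(-12\right) \left(-9\right) \left(-67\right) \left(-20\right) = -3 + 108 \left(-67\right) \left(-20\right) = -3 - -144720 = -3 + 144720 = 144717$)
$-476608 - l = -476608 - 144717 = -621325$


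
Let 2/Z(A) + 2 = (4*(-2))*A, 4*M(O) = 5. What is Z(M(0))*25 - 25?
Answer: -175/6 ≈ -29.167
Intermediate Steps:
M(O) = 5/4 (M(O) = (¼)*5 = 5/4)
Z(A) = 2/(-2 - 8*A) (Z(A) = 2/(-2 + (4*(-2))*A) = 2/(-2 - 8*A))
Z(M(0))*25 - 25 = -1/(1 + 4*(5/4))*25 - 25 = -1/(1 + 5)*25 - 25 = -1/6*25 - 25 = -1*⅙*25 - 25 = -⅙*25 - 25 = -25/6 - 25 = -175/6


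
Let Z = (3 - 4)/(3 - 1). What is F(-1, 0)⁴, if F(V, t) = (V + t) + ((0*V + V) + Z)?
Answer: 625/16 ≈ 39.063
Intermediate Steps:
Z = -½ (Z = -1/2 = -1*½ = -½ ≈ -0.50000)
F(V, t) = -½ + t + 2*V (F(V, t) = (V + t) + ((0*V + V) - ½) = (V + t) + ((0 + V) - ½) = (V + t) + (V - ½) = (V + t) + (-½ + V) = -½ + t + 2*V)
F(-1, 0)⁴ = (-½ + 0 + 2*(-1))⁴ = (-½ + 0 - 2)⁴ = (-5/2)⁴ = 625/16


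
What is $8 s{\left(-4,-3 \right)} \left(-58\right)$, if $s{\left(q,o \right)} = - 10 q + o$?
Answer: $-17168$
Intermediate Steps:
$s{\left(q,o \right)} = o - 10 q$
$8 s{\left(-4,-3 \right)} \left(-58\right) = 8 \left(-3 - -40\right) \left(-58\right) = 8 \left(-3 + 40\right) \left(-58\right) = 8 \cdot 37 \left(-58\right) = 296 \left(-58\right) = -17168$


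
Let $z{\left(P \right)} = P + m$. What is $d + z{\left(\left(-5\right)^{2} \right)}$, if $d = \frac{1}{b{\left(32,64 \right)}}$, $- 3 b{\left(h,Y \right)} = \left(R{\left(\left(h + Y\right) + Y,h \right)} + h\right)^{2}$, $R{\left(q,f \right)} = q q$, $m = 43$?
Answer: $\frac{14891986943}{218999808} \approx 68.0$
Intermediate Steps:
$z{\left(P \right)} = 43 + P$ ($z{\left(P \right)} = P + 43 = 43 + P$)
$R{\left(q,f \right)} = q^{2}$
$b{\left(h,Y \right)} = - \frac{\left(h + \left(h + 2 Y\right)^{2}\right)^{2}}{3}$ ($b{\left(h,Y \right)} = - \frac{\left(\left(\left(h + Y\right) + Y\right)^{2} + h\right)^{2}}{3} = - \frac{\left(\left(\left(Y + h\right) + Y\right)^{2} + h\right)^{2}}{3} = - \frac{\left(\left(h + 2 Y\right)^{2} + h\right)^{2}}{3} = - \frac{\left(h + \left(h + 2 Y\right)^{2}\right)^{2}}{3}$)
$d = - \frac{1}{218999808}$ ($d = \frac{1}{\left(- \frac{1}{3}\right) \left(32 + \left(32 + 2 \cdot 64\right)^{2}\right)^{2}} = \frac{1}{\left(- \frac{1}{3}\right) \left(32 + \left(32 + 128\right)^{2}\right)^{2}} = \frac{1}{\left(- \frac{1}{3}\right) \left(32 + 160^{2}\right)^{2}} = \frac{1}{\left(- \frac{1}{3}\right) \left(32 + 25600\right)^{2}} = \frac{1}{\left(- \frac{1}{3}\right) 25632^{2}} = \frac{1}{\left(- \frac{1}{3}\right) 656999424} = \frac{1}{-218999808} = - \frac{1}{218999808} \approx -4.5662 \cdot 10^{-9}$)
$d + z{\left(\left(-5\right)^{2} \right)} = - \frac{1}{218999808} + \left(43 + \left(-5\right)^{2}\right) = - \frac{1}{218999808} + \left(43 + 25\right) = - \frac{1}{218999808} + 68 = \frac{14891986943}{218999808}$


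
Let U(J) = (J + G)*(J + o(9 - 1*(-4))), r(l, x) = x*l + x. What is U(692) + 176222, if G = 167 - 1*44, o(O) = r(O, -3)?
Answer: 705972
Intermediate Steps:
r(l, x) = x + l*x (r(l, x) = l*x + x = x + l*x)
o(O) = -3 - 3*O (o(O) = -3*(1 + O) = -3 - 3*O)
G = 123 (G = 167 - 44 = 123)
U(J) = (-42 + J)*(123 + J) (U(J) = (J + 123)*(J + (-3 - 3*(9 - 1*(-4)))) = (123 + J)*(J + (-3 - 3*(9 + 4))) = (123 + J)*(J + (-3 - 3*13)) = (123 + J)*(J + (-3 - 39)) = (123 + J)*(J - 42) = (123 + J)*(-42 + J) = (-42 + J)*(123 + J))
U(692) + 176222 = (-5166 + 692² + 81*692) + 176222 = (-5166 + 478864 + 56052) + 176222 = 529750 + 176222 = 705972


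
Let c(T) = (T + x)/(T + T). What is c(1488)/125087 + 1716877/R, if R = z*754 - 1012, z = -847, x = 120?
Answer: -13315036156263/4960737772100 ≈ -2.6841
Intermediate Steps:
c(T) = (120 + T)/(2*T) (c(T) = (T + 120)/(T + T) = (120 + T)/((2*T)) = (120 + T)*(1/(2*T)) = (120 + T)/(2*T))
R = -639650 (R = -847*754 - 1012 = -638638 - 1012 = -639650)
c(1488)/125087 + 1716877/R = ((1/2)*(120 + 1488)/1488)/125087 + 1716877/(-639650) = ((1/2)*(1/1488)*1608)*(1/125087) + 1716877*(-1/639650) = (67/124)*(1/125087) - 1716877/639650 = 67/15510788 - 1716877/639650 = -13315036156263/4960737772100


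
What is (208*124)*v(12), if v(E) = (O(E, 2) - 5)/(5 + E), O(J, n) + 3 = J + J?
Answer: 412672/17 ≈ 24275.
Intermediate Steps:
O(J, n) = -3 + 2*J (O(J, n) = -3 + (J + J) = -3 + 2*J)
v(E) = (-8 + 2*E)/(5 + E) (v(E) = ((-3 + 2*E) - 5)/(5 + E) = (-8 + 2*E)/(5 + E))
(208*124)*v(12) = (208*124)*(2*(-4 + 12)/(5 + 12)) = 25792*(2*8/17) = 25792*(2*(1/17)*8) = 25792*(16/17) = 412672/17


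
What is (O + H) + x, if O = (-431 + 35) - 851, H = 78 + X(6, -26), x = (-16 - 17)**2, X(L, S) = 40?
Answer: -40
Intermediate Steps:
x = 1089 (x = (-33)**2 = 1089)
H = 118 (H = 78 + 40 = 118)
O = -1247 (O = -396 - 851 = -1247)
(O + H) + x = (-1247 + 118) + 1089 = -1129 + 1089 = -40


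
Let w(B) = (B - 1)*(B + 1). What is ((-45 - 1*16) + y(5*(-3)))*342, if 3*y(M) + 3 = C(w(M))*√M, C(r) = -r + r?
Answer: -21204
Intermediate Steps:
w(B) = (1 + B)*(-1 + B) (w(B) = (-1 + B)*(1 + B) = (1 + B)*(-1 + B))
C(r) = 0
y(M) = -1 (y(M) = -1 + (0*√M)/3 = -1 + (⅓)*0 = -1 + 0 = -1)
((-45 - 1*16) + y(5*(-3)))*342 = ((-45 - 1*16) - 1)*342 = ((-45 - 16) - 1)*342 = (-61 - 1)*342 = -62*342 = -21204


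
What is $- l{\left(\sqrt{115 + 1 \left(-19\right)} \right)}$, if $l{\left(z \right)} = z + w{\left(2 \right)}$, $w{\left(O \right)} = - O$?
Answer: $2 - 4 \sqrt{6} \approx -7.798$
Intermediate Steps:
$l{\left(z \right)} = -2 + z$ ($l{\left(z \right)} = z - 2 = -2 + z$)
$- l{\left(\sqrt{115 + 1 \left(-19\right)} \right)} = - (-2 + \sqrt{115 + 1 \left(-19\right)}) = - (-2 + \sqrt{115 - 19}) = - (-2 + \sqrt{96}) = - (-2 + 4 \sqrt{6}) = 2 - 4 \sqrt{6}$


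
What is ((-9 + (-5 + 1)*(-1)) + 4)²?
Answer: 1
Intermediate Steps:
((-9 + (-5 + 1)*(-1)) + 4)² = ((-9 - 4*(-1)) + 4)² = ((-9 + 4) + 4)² = (-5 + 4)² = (-1)² = 1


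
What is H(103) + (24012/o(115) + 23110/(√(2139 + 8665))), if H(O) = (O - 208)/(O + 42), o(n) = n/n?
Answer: 696327/29 + 11555*√2701/2701 ≈ 24234.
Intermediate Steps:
o(n) = 1
H(O) = (-208 + O)/(42 + O)
H(103) + (24012/o(115) + 23110/(√(2139 + 8665))) = (-208 + 103)/(42 + 103) + (24012/1 + 23110/(√(2139 + 8665))) = -105/145 + (24012*1 + 23110/(√10804)) = (1/145)*(-105) + (24012 + 23110/((2*√2701))) = -21/29 + (24012 + 23110*(√2701/5402)) = -21/29 + (24012 + 11555*√2701/2701) = 696327/29 + 11555*√2701/2701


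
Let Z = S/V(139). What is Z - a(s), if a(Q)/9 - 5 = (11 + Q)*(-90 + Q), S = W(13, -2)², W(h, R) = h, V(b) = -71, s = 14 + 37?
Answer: 1541738/71 ≈ 21715.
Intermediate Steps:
s = 51
S = 169 (S = 13² = 169)
a(Q) = 45 + 9*(-90 + Q)*(11 + Q) (a(Q) = 45 + 9*((11 + Q)*(-90 + Q)) = 45 + 9*((-90 + Q)*(11 + Q)) = 45 + 9*(-90 + Q)*(11 + Q))
Z = -169/71 (Z = 169/(-71) = 169*(-1/71) = -169/71 ≈ -2.3803)
Z - a(s) = -169/71 - (-8865 - 711*51 + 9*51²) = -169/71 - (-8865 - 36261 + 9*2601) = -169/71 - (-8865 - 36261 + 23409) = -169/71 - 1*(-21717) = -169/71 + 21717 = 1541738/71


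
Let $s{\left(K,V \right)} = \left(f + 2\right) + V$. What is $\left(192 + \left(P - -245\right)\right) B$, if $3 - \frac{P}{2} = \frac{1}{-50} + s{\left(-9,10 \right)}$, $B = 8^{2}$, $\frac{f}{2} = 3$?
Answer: $\frac{651264}{25} \approx 26051.0$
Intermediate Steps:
$f = 6$ ($f = 2 \cdot 3 = 6$)
$s{\left(K,V \right)} = 8 + V$ ($s{\left(K,V \right)} = \left(6 + 2\right) + V = 8 + V$)
$B = 64$
$P = - \frac{749}{25}$ ($P = 6 - 2 \left(\frac{1}{-50} + \left(8 + 10\right)\right) = 6 - 2 \left(- \frac{1}{50} + 18\right) = 6 - \frac{899}{25} = - \frac{749}{25} \approx -29.96$)
$\left(192 + \left(P - -245\right)\right) B = \left(192 - - \frac{5376}{25}\right) 64 = \left(192 + \left(- \frac{749}{25} + 245\right)\right) 64 = \left(192 + \frac{5376}{25}\right) 64 = \frac{10176}{25} \cdot 64 = \frac{651264}{25}$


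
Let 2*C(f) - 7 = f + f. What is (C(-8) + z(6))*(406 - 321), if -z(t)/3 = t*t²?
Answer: -110925/2 ≈ -55463.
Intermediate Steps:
z(t) = -3*t³ (z(t) = -3*t*t² = -3*t³)
C(f) = 7/2 + f (C(f) = 7/2 + (f + f)/2 = 7/2 + (2*f)/2 = 7/2 + f)
(C(-8) + z(6))*(406 - 321) = ((7/2 - 8) - 3*6³)*(406 - 321) = (-9/2 - 3*216)*85 = (-9/2 - 648)*85 = -1305/2*85 = -110925/2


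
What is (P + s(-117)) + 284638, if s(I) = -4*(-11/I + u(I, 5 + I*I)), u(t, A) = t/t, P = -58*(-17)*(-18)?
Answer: 31225618/117 ≈ 2.6689e+5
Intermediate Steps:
P = -17748 (P = 986*(-18) = -17748)
u(t, A) = 1
s(I) = -4 + 44/I (s(I) = -4*(-11/I + 1) = -4*(1 - 11/I) = -4 + 44/I)
(P + s(-117)) + 284638 = (-17748 + (-4 + 44/(-117))) + 284638 = (-17748 + (-4 + 44*(-1/117))) + 284638 = (-17748 + (-4 - 44/117)) + 284638 = (-17748 - 512/117) + 284638 = -2077028/117 + 284638 = 31225618/117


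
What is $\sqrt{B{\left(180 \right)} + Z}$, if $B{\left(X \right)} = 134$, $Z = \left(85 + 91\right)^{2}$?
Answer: $\sqrt{31110} \approx 176.38$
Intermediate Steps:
$Z = 30976$ ($Z = 176^{2} = 30976$)
$\sqrt{B{\left(180 \right)} + Z} = \sqrt{134 + 30976} = \sqrt{31110}$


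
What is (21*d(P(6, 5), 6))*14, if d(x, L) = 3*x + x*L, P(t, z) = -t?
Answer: -15876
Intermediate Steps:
d(x, L) = 3*x + L*x
(21*d(P(6, 5), 6))*14 = (21*((-1*6)*(3 + 6)))*14 = (21*(-6*9))*14 = (21*(-54))*14 = -1134*14 = -15876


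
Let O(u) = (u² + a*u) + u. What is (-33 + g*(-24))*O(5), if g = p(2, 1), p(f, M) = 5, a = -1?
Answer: -3825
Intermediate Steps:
O(u) = u² (O(u) = (u² - u) + u = u²)
g = 5
(-33 + g*(-24))*O(5) = (-33 + 5*(-24))*5² = (-33 - 120)*25 = -153*25 = -3825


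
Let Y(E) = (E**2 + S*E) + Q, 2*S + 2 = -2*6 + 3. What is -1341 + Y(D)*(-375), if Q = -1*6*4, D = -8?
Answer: -32841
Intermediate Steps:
S = -11/2 (S = -1 + (-2*6 + 3)/2 = -1 + (-12 + 3)/2 = -1 + (1/2)*(-9) = -1 - 9/2 = -11/2 ≈ -5.5000)
Q = -24 (Q = -6*4 = -24)
Y(E) = -24 + E**2 - 11*E/2 (Y(E) = (E**2 - 11*E/2) - 24 = -24 + E**2 - 11*E/2)
-1341 + Y(D)*(-375) = -1341 + (-24 + (-8)**2 - 11/2*(-8))*(-375) = -1341 + (-24 + 64 + 44)*(-375) = -1341 + 84*(-375) = -1341 - 31500 = -32841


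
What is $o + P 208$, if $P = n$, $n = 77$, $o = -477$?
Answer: $15539$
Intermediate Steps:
$P = 77$
$o + P 208 = -477 + 77 \cdot 208 = -477 + 16016 = 15539$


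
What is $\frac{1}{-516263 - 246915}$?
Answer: $- \frac{1}{763178} \approx -1.3103 \cdot 10^{-6}$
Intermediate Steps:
$\frac{1}{-516263 - 246915} = \frac{1}{-763178} = - \frac{1}{763178}$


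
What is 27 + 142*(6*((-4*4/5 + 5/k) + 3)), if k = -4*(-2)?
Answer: 3891/10 ≈ 389.10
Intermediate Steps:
k = 8
27 + 142*(6*((-4*4/5 + 5/k) + 3)) = 27 + 142*(6*((-4*4/5 + 5/8) + 3)) = 27 + 142*(6*((-16*⅕ + 5*(⅛)) + 3)) = 27 + 142*(6*((-16/5 + 5/8) + 3)) = 27 + 142*(6*(-103/40 + 3)) = 27 + 142*(6*(17/40)) = 27 + 142*(51/20) = 27 + 3621/10 = 3891/10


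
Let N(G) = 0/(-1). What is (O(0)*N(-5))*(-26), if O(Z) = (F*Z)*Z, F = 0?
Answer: 0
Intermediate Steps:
N(G) = 0 (N(G) = 0*(-1) = 0)
O(Z) = 0 (O(Z) = (0*Z)*Z = 0*Z = 0)
(O(0)*N(-5))*(-26) = (0*0)*(-26) = 0*(-26) = 0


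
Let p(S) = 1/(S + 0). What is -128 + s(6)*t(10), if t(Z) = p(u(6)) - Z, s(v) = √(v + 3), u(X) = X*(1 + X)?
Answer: -2211/14 ≈ -157.93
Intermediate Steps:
p(S) = 1/S
s(v) = √(3 + v)
t(Z) = 1/42 - Z (t(Z) = 1/(6*(1 + 6)) - Z = 1/(6*7) - Z = 1/42 - Z)
-128 + s(6)*t(10) = -128 + √(3 + 6)*(1/42 - 1*10) = -128 + √9*(1/42 - 10) = -128 + 3*(-419/42) = -128 - 419/14 = -2211/14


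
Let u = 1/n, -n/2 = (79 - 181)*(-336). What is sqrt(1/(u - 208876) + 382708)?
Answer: 2*sqrt(19612073999176678814745805)/14317196545 ≈ 618.63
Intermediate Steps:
n = -68544 (n = -2*(79 - 181)*(-336) = -(-204)*(-336) = -2*34272 = -68544)
u = -1/68544 (u = 1/(-68544) = -1/68544 ≈ -1.4589e-5)
sqrt(1/(u - 208876) + 382708) = sqrt(1/(-1/68544 - 208876) + 382708) = sqrt(1/(-14317196545/68544) + 382708) = sqrt(-68544/14317196545 + 382708) = sqrt(5479305655275316/14317196545) = 2*sqrt(19612073999176678814745805)/14317196545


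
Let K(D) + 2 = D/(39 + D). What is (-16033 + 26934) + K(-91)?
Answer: 43603/4 ≈ 10901.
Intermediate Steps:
K(D) = -2 + D/(39 + D)
(-16033 + 26934) + K(-91) = (-16033 + 26934) + (-78 - 1*(-91))/(39 - 91) = 10901 + (-78 + 91)/(-52) = 10901 - 1/52*13 = 10901 - ¼ = 43603/4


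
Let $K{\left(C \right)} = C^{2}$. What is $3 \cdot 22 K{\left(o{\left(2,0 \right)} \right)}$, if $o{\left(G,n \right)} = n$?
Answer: $0$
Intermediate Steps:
$3 \cdot 22 K{\left(o{\left(2,0 \right)} \right)} = 3 \cdot 22 \cdot 0^{2} = 66 \cdot 0 = 0$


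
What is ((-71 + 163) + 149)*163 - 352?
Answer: 38931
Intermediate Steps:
((-71 + 163) + 149)*163 - 352 = (92 + 149)*163 - 352 = 241*163 - 352 = 39283 - 352 = 38931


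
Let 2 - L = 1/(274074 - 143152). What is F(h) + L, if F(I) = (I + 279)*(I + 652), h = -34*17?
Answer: -2896518329/130922 ≈ -22124.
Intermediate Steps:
h = -578
F(I) = (279 + I)*(652 + I)
L = 261843/130922 (L = 2 - 1/(274074 - 143152) = 2 - 1/130922 = 261843/130922 ≈ 2.0000)
F(h) + L = (181908 + (-578)² + 931*(-578)) + 261843/130922 = (181908 + 334084 - 538118) + 261843/130922 = -22126 + 261843/130922 = -2896518329/130922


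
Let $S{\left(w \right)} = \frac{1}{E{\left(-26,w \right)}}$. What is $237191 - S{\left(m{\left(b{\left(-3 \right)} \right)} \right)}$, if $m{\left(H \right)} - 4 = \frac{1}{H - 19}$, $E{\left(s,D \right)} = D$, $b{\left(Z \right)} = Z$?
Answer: $\frac{20635595}{87} \approx 2.3719 \cdot 10^{5}$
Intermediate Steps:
$m{\left(H \right)} = 4 + \frac{1}{-19 + H}$ ($m{\left(H \right)} = 4 + \frac{1}{H - 19} = 4 + \frac{1}{-19 + H}$)
$S{\left(w \right)} = \frac{1}{w}$
$237191 - S{\left(m{\left(b{\left(-3 \right)} \right)} \right)} = 237191 - \frac{1}{\frac{1}{-19 - 3} \left(-75 + 4 \left(-3\right)\right)} = 237191 - \frac{1}{\frac{1}{-22} \left(-75 - 12\right)} = 237191 - \frac{1}{\left(- \frac{1}{22}\right) \left(-87\right)} = 237191 - \frac{1}{\frac{87}{22}} = 237191 - \frac{22}{87} = \frac{20635595}{87}$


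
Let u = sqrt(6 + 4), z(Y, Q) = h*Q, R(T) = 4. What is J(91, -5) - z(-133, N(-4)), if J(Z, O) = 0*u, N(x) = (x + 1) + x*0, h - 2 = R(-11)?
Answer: 18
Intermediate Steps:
h = 6 (h = 2 + 4 = 6)
N(x) = 1 + x (N(x) = (1 + x) + 0 = 1 + x)
z(Y, Q) = 6*Q
u = sqrt(10) ≈ 3.1623
J(Z, O) = 0 (J(Z, O) = 0*sqrt(10) = 0)
J(91, -5) - z(-133, N(-4)) = 0 - 6*(1 - 4) = 0 - 6*(-3) = 0 - 1*(-18) = 0 + 18 = 18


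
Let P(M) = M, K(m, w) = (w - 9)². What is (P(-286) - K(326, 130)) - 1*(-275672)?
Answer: 260745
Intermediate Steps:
K(m, w) = (-9 + w)²
(P(-286) - K(326, 130)) - 1*(-275672) = (-286 - (-9 + 130)²) - 1*(-275672) = (-286 - 1*121²) + 275672 = (-286 - 1*14641) + 275672 = (-286 - 14641) + 275672 = -14927 + 275672 = 260745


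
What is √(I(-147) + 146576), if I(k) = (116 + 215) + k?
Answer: 2*√36690 ≈ 383.09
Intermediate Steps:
I(k) = 331 + k
√(I(-147) + 146576) = √((331 - 147) + 146576) = √(184 + 146576) = √146760 = 2*√36690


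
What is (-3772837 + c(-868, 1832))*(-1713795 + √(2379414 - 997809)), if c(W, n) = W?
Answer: 6467356760475 - 3773705*√1381605 ≈ 6.4629e+12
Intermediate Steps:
(-3772837 + c(-868, 1832))*(-1713795 + √(2379414 - 997809)) = (-3772837 - 868)*(-1713795 + √(2379414 - 997809)) = -3773705*(-1713795 + √1381605) = 6467356760475 - 3773705*√1381605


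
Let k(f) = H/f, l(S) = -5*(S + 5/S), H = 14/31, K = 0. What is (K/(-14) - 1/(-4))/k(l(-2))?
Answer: 1395/112 ≈ 12.455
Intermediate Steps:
H = 14/31 (H = 14*(1/31) = 14/31 ≈ 0.45161)
l(S) = -25/S - 5*S
k(f) = 14/(31*f)
(K/(-14) - 1/(-4))/k(l(-2)) = (0/(-14) - 1/(-4))/((14/(31*(-25/(-2) - 5*(-2))))) = (0*(-1/14) - 1*(-¼))/((14/(31*(-25*(-½) + 10)))) = (0 + ¼)/((14/(31*(25/2 + 10)))) = 1/(4*((14/(31*(45/2))))) = 1/(4*(((14/31)*(2/45)))) = 1/(4*(28/1395)) = (¼)*(1395/28) = 1395/112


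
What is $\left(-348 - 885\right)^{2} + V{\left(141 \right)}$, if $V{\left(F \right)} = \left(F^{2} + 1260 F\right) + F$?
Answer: $1717971$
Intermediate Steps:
$V{\left(F \right)} = F^{2} + 1261 F$
$\left(-348 - 885\right)^{2} + V{\left(141 \right)} = \left(-348 - 885\right)^{2} + 141 \left(1261 + 141\right) = \left(-1233\right)^{2} + 141 \cdot 1402 = 1520289 + 197682 = 1717971$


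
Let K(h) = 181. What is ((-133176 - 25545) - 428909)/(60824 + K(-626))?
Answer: -117526/12201 ≈ -9.6325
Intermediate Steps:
((-133176 - 25545) - 428909)/(60824 + K(-626)) = ((-133176 - 25545) - 428909)/(60824 + 181) = (-158721 - 428909)/61005 = -587630*1/61005 = -117526/12201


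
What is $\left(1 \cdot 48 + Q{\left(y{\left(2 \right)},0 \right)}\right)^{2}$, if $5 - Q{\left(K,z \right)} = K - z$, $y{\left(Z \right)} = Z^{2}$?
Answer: $2401$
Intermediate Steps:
$Q{\left(K,z \right)} = 5 + z - K$ ($Q{\left(K,z \right)} = 5 - \left(K - z\right) = 5 + z - K$)
$\left(1 \cdot 48 + Q{\left(y{\left(2 \right)},0 \right)}\right)^{2} = \left(1 \cdot 48 + \left(5 + 0 - 2^{2}\right)\right)^{2} = \left(48 + \left(5 + 0 - 4\right)\right)^{2} = \left(48 + 1\right)^{2} = 49^{2} = 2401$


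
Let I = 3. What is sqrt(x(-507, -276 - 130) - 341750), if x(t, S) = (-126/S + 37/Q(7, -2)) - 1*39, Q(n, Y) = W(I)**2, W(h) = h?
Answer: 5*I*sqrt(103478699)/87 ≈ 584.62*I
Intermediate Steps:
Q(n, Y) = 9 (Q(n, Y) = 3**2 = 9)
x(t, S) = -314/9 - 126/S (x(t, S) = (-126/S + 37/9) - 1*39 = (-126/S + 37*(1/9)) - 39 = (-126/S + 37/9) - 39 = (37/9 - 126/S) - 39 = -314/9 - 126/S)
sqrt(x(-507, -276 - 130) - 341750) = sqrt((-314/9 - 126/(-276 - 130)) - 341750) = sqrt((-314/9 - 126/(-406)) - 341750) = sqrt((-314/9 - 126*(-1/406)) - 341750) = sqrt((-314/9 + 9/29) - 341750) = sqrt(-9025/261 - 341750) = sqrt(-89205775/261) = 5*I*sqrt(103478699)/87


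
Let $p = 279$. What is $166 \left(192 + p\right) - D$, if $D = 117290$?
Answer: $-39104$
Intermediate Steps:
$166 \left(192 + p\right) - D = 166 \left(192 + 279\right) - 117290 = 166 \cdot 471 - 117290 = 78186 - 117290 = -39104$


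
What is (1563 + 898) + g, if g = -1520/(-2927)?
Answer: 7204867/2927 ≈ 2461.5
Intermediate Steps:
g = 1520/2927 (g = -1520*(-1/2927) = 1520/2927 ≈ 0.51930)
(1563 + 898) + g = (1563 + 898) + 1520/2927 = 2461 + 1520/2927 = 7204867/2927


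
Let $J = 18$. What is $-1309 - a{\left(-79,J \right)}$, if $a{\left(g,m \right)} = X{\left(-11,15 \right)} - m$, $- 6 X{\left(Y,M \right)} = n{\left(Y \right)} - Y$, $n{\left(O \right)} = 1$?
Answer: $-1289$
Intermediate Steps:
$X{\left(Y,M \right)} = - \frac{1}{6} + \frac{Y}{6}$ ($X{\left(Y,M \right)} = - \frac{1 - Y}{6} = - \frac{1}{6} + \frac{Y}{6}$)
$a{\left(g,m \right)} = -2 - m$ ($a{\left(g,m \right)} = \left(- \frac{1}{6} + \frac{1}{6} \left(-11\right)\right) - m = \left(- \frac{1}{6} - \frac{11}{6}\right) - m = -2 - m$)
$-1309 - a{\left(-79,J \right)} = -1309 - \left(-2 - 18\right) = -1309 - -20 = -1309 + 20 = -1289$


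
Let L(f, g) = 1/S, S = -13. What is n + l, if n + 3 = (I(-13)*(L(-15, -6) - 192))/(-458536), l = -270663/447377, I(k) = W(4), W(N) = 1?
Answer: -9612696324223/2666799980936 ≈ -3.6046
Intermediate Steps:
I(k) = 1
L(f, g) = -1/13 (L(f, g) = 1/(-13) = -1/13)
l = -270663/447377 (l = -270663*1/447377 = -270663/447377 ≈ -0.60500)
n = -17880407/5960968 (n = -3 + (1*(-1/13 - 192))/(-458536) = -3 + (1*(-2497/13))*(-1/458536) = -3 - 2497/13*(-1/458536) = -3 + 2497/5960968 = -17880407/5960968 ≈ -2.9996)
n + l = -17880407/5960968 - 270663/447377 = -9612696324223/2666799980936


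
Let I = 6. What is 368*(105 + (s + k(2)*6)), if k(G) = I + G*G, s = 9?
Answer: 64032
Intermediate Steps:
k(G) = 6 + G² (k(G) = 6 + G*G = 6 + G²)
368*(105 + (s + k(2)*6)) = 368*(105 + (9 + (6 + 2²)*6)) = 368*(105 + (9 + (6 + 4)*6)) = 368*(105 + (9 + 10*6)) = 368*(105 + (9 + 60)) = 368*(105 + 69) = 368*174 = 64032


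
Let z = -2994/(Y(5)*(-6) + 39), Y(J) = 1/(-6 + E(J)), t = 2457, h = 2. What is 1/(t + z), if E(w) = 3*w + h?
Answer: 141/335459 ≈ 0.00042032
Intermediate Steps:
E(w) = 2 + 3*w (E(w) = 3*w + 2 = 2 + 3*w)
Y(J) = 1/(-4 + 3*J) (Y(J) = 1/(-6 + (2 + 3*J)) = 1/(-4 + 3*J))
z = -10978/141 (z = -2994/(-6/(-4 + 3*5) + 39) = -2994/(-6/(-4 + 15) + 39) = -2994/(-6/11 + 39) = -2994/423/11 = -2994*11/423 = -10978/141 ≈ -77.858)
1/(t + z) = 1/(2457 - 10978/141) = 1/(335459/141) = 141/335459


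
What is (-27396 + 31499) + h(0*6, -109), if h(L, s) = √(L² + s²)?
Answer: 4212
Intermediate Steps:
(-27396 + 31499) + h(0*6, -109) = (-27396 + 31499) + √((0*6)² + (-109)²) = 4103 + √(0² + 11881) = 4103 + √(0 + 11881) = 4103 + √11881 = 4103 + 109 = 4212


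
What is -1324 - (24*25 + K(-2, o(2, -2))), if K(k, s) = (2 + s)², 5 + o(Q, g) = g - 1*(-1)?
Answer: -1940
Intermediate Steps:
o(Q, g) = -4 + g (o(Q, g) = -5 + (g - 1*(-1)) = -5 + (g + 1) = -5 + (1 + g) = -4 + g)
-1324 - (24*25 + K(-2, o(2, -2))) = -1324 - (24*25 + (2 + (-4 - 2))²) = -1324 - (600 + (2 - 6)²) = -1324 - (600 + (-4)²) = -1324 - (600 + 16) = -1324 - 1*616 = -1324 - 616 = -1940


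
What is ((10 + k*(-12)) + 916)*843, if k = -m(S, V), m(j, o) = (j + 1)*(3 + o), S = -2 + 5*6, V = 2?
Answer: 2247438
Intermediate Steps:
S = 28 (S = -2 + 30 = 28)
m(j, o) = (1 + j)*(3 + o)
k = -145 (k = -(3 + 2 + 3*28 + 28*2) = -(3 + 2 + 84 + 56) = -1*145 = -145)
((10 + k*(-12)) + 916)*843 = ((10 - 145*(-12)) + 916)*843 = ((10 + 1740) + 916)*843 = (1750 + 916)*843 = 2666*843 = 2247438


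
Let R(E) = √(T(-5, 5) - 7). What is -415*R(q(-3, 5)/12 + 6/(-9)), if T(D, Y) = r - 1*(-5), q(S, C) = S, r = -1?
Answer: -415*I*√3 ≈ -718.8*I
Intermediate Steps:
T(D, Y) = 4 (T(D, Y) = -1 - 1*(-5) = -1 + 5 = 4)
R(E) = I*√3 (R(E) = √(4 - 7) = √(-3) = I*√3)
-415*R(q(-3, 5)/12 + 6/(-9)) = -415*I*√3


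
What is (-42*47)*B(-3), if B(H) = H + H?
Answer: 11844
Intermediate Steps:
B(H) = 2*H
(-42*47)*B(-3) = (-42*47)*(2*(-3)) = -1974*(-6) = 11844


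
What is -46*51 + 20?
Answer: -2326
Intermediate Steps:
-46*51 + 20 = -2346 + 20 = -2326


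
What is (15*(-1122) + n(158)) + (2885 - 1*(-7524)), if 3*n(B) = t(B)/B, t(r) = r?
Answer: -19262/3 ≈ -6420.7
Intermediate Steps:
n(B) = 1/3 (n(B) = (B/B)/3 = (1/3)*1 = 1/3)
(15*(-1122) + n(158)) + (2885 - 1*(-7524)) = (15*(-1122) + 1/3) + (2885 - 1*(-7524)) = (-16830 + 1/3) + (2885 + 7524) = -50489/3 + 10409 = -19262/3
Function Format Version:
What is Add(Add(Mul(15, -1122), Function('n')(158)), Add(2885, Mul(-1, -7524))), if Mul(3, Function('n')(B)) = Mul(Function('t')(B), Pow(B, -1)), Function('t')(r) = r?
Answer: Rational(-19262, 3) ≈ -6420.7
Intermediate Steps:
Function('n')(B) = Rational(1, 3) (Function('n')(B) = Mul(Rational(1, 3), Mul(B, Pow(B, -1))) = Mul(Rational(1, 3), 1) = Rational(1, 3))
Add(Add(Mul(15, -1122), Function('n')(158)), Add(2885, Mul(-1, -7524))) = Add(Add(Mul(15, -1122), Rational(1, 3)), Add(2885, Mul(-1, -7524))) = Add(Add(-16830, Rational(1, 3)), Add(2885, 7524)) = Add(Rational(-50489, 3), 10409) = Rational(-19262, 3)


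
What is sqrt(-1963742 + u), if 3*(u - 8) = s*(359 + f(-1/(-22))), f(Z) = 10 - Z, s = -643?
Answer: 5*I*sqrt(355939782)/66 ≈ 1429.3*I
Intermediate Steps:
u = -5218703/66 (u = 8 + (-643*(359 + (10 - (-1)/(-22))))/3 = 8 + (-643*(359 + (10 - (-1)*(-1)/22)))/3 = 8 + (-643*(359 + (10 - 1*1/22)))/3 = 8 + (-643*(359 + (10 - 1/22)))/3 = 8 + (-643*(359 + 219/22))/3 = 8 + (-643*8117/22)/3 = 8 + (1/3)*(-5219231/22) = 8 - 5219231/66 = -5218703/66 ≈ -79071.)
sqrt(-1963742 + u) = sqrt(-1963742 - 5218703/66) = sqrt(-134825675/66) = 5*I*sqrt(355939782)/66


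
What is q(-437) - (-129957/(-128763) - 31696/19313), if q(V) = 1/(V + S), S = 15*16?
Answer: 14622926860/23328550683 ≈ 0.62683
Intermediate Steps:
S = 240
q(V) = 1/(240 + V) (q(V) = 1/(V + 240) = 1/(240 + V))
q(-437) - (-129957/(-128763) - 31696/19313) = 1/(240 - 437) - (-129957/(-128763) - 31696/19313) = 1/(-197) - (-129957*(-1/128763) - 31696*1/19313) = -1/197 - (43319/42921 - 4528/2759) = -1/197 - 1*(-74829167/118419039) = -1/197 + 74829167/118419039 = 14622926860/23328550683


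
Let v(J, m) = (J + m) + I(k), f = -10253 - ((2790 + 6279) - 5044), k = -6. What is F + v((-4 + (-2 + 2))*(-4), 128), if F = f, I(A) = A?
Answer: -14140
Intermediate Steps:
f = -14278 (f = -10253 - (9069 - 5044) = -10253 - 1*4025 = -10253 - 4025 = -14278)
F = -14278
v(J, m) = -6 + J + m (v(J, m) = (J + m) - 6 = -6 + J + m)
F + v((-4 + (-2 + 2))*(-4), 128) = -14278 + (-6 + (-4 + (-2 + 2))*(-4) + 128) = -14278 + (-6 + (-4 + 0)*(-4) + 128) = -14278 + (-6 - 4*(-4) + 128) = -14278 + (-6 + 16 + 128) = -14278 + 138 = -14140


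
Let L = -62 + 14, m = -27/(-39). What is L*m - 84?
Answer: -1524/13 ≈ -117.23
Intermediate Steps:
m = 9/13 (m = -27*(-1/39) = 9/13 ≈ 0.69231)
L = -48
L*m - 84 = -48*9/13 - 84 = -432/13 - 84 = -1524/13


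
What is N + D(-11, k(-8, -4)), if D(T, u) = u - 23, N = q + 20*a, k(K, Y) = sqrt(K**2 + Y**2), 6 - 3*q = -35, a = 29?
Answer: 1712/3 + 4*sqrt(5) ≈ 579.61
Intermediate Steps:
q = 41/3 (q = 2 - 1/3*(-35) = 2 + 35/3 = 41/3 ≈ 13.667)
N = 1781/3 (N = 41/3 + 20*29 = 41/3 + 580 = 1781/3 ≈ 593.67)
D(T, u) = -23 + u
N + D(-11, k(-8, -4)) = 1781/3 + (-23 + sqrt((-8)**2 + (-4)**2)) = 1781/3 + (-23 + sqrt(64 + 16)) = 1781/3 + (-23 + sqrt(80)) = 1781/3 + (-23 + 4*sqrt(5)) = 1712/3 + 4*sqrt(5)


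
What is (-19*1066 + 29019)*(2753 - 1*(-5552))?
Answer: 72793325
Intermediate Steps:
(-19*1066 + 29019)*(2753 - 1*(-5552)) = (-20254 + 29019)*(2753 + 5552) = 8765*8305 = 72793325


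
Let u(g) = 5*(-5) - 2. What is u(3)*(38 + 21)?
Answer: -1593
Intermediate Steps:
u(g) = -27 (u(g) = -25 - 2 = -27)
u(3)*(38 + 21) = -27*(38 + 21) = -27*59 = -1593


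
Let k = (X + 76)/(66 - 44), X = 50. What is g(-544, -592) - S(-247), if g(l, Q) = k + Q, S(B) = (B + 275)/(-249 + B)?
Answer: -799599/1364 ≈ -586.22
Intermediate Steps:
S(B) = (275 + B)/(-249 + B)
k = 63/11 (k = (50 + 76)/(66 - 44) = 126/22 = 126*(1/22) = 63/11 ≈ 5.7273)
g(l, Q) = 63/11 + Q
g(-544, -592) - S(-247) = (63/11 - 592) - (275 - 247)/(-249 - 247) = -6449/11 - 28/(-496) = -6449/11 - (-1)*28/496 = -6449/11 - 1*(-7/124) = -6449/11 + 7/124 = -799599/1364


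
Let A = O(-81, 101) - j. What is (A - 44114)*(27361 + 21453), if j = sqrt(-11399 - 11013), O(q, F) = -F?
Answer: -2158311010 - 97628*I*sqrt(5603) ≈ -2.1583e+9 - 7.3078e+6*I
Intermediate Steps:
j = 2*I*sqrt(5603) (j = sqrt(-22412) = 2*I*sqrt(5603) ≈ 149.71*I)
A = -101 - 2*I*sqrt(5603) (A = -1*101 - 2*I*sqrt(5603) = -101 - 2*I*sqrt(5603) ≈ -101.0 - 149.71*I)
(A - 44114)*(27361 + 21453) = ((-101 - 2*I*sqrt(5603)) - 44114)*(27361 + 21453) = (-44215 - 2*I*sqrt(5603))*48814 = -2158311010 - 97628*I*sqrt(5603)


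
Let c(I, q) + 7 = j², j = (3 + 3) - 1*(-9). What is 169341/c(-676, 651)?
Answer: 169341/218 ≈ 776.79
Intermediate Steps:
j = 15 (j = 6 + 9 = 15)
c(I, q) = 218 (c(I, q) = -7 + 15² = -7 + 225 = 218)
169341/c(-676, 651) = 169341/218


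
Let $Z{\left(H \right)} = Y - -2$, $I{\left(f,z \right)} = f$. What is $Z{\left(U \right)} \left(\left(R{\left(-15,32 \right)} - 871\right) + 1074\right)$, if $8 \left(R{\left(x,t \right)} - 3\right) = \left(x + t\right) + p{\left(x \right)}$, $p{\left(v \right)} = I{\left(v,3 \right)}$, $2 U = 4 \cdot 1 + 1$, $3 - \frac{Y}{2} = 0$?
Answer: $1650$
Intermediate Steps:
$Y = 6$ ($Y = 6 - 0 = 6 + 0 = 6$)
$U = \frac{5}{2}$ ($U = \frac{4 \cdot 1 + 1}{2} = \frac{4 + 1}{2} = \frac{1}{2} \cdot 5 = \frac{5}{2} \approx 2.5$)
$p{\left(v \right)} = v$
$Z{\left(H \right)} = 8$ ($Z{\left(H \right)} = 6 - -2 = 6 + 2 = 8$)
$R{\left(x,t \right)} = 3 + \frac{x}{4} + \frac{t}{8}$ ($R{\left(x,t \right)} = 3 + \frac{\left(x + t\right) + x}{8} = 3 + \frac{\left(t + x\right) + x}{8} = 3 + \frac{t + 2 x}{8} = 3 + \left(\frac{x}{4} + \frac{t}{8}\right) = 3 + \frac{x}{4} + \frac{t}{8}$)
$Z{\left(U \right)} \left(\left(R{\left(-15,32 \right)} - 871\right) + 1074\right) = 8 \left(\left(\left(3 + \frac{1}{4} \left(-15\right) + \frac{1}{8} \cdot 32\right) - 871\right) + 1074\right) = 8 \left(\left(\left(3 - \frac{15}{4} + 4\right) - 871\right) + 1074\right) = 8 \left(\left(\frac{13}{4} - 871\right) + 1074\right) = 8 \left(- \frac{3471}{4} + 1074\right) = 8 \cdot \frac{825}{4} = 1650$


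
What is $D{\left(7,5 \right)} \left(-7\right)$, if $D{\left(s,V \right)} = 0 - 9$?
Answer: $63$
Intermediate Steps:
$D{\left(s,V \right)} = -9$ ($D{\left(s,V \right)} = 0 - 9 = -9$)
$D{\left(7,5 \right)} \left(-7\right) = \left(-9\right) \left(-7\right) = 63$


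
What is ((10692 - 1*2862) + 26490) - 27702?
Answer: 6618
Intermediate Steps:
((10692 - 1*2862) + 26490) - 27702 = ((10692 - 2862) + 26490) - 27702 = (7830 + 26490) - 27702 = 34320 - 27702 = 6618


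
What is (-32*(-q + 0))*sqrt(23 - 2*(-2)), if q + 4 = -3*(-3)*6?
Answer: 4800*sqrt(3) ≈ 8313.8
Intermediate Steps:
q = 50 (q = -4 - 3*(-3)*6 = -4 + 9*6 = -4 + 54 = 50)
(-32*(-q + 0))*sqrt(23 - 2*(-2)) = (-32*(-1*50 + 0))*sqrt(23 - 2*(-2)) = (-32*(-50 + 0))*sqrt(23 + 4) = (-32*(-50))*sqrt(27) = 1600*(3*sqrt(3)) = 4800*sqrt(3)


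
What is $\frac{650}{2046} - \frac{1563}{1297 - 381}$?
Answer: $- \frac{1301249}{937068} \approx -1.3886$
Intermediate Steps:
$\frac{650}{2046} - \frac{1563}{1297 - 381} = 650 \cdot \frac{1}{2046} - \frac{1563}{1297 - 381} = \frac{325}{1023} - \frac{1563}{916} = - \frac{1301249}{937068}$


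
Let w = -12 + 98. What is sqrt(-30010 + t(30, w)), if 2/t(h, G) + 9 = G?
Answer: 36*I*sqrt(137291)/77 ≈ 173.23*I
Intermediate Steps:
w = 86
t(h, G) = 2/(-9 + G)
sqrt(-30010 + t(30, w)) = sqrt(-30010 + 2/(-9 + 86)) = sqrt(-30010 + 2/77) = sqrt(-2310768/77) = 36*I*sqrt(137291)/77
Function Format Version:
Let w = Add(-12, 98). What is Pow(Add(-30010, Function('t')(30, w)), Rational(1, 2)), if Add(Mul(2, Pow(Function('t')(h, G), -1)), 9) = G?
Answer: Mul(Rational(36, 77), I, Pow(137291, Rational(1, 2))) ≈ Mul(173.23, I)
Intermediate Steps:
w = 86
Function('t')(h, G) = Mul(2, Pow(Add(-9, G), -1))
Pow(Add(-30010, Function('t')(30, w)), Rational(1, 2)) = Pow(Add(-30010, Mul(2, Pow(Add(-9, 86), -1))), Rational(1, 2)) = Pow(Add(-30010, Mul(2, Pow(77, -1))), Rational(1, 2)) = Pow(Add(-30010, Mul(2, Rational(1, 77))), Rational(1, 2)) = Pow(Add(-30010, Rational(2, 77)), Rational(1, 2)) = Pow(Rational(-2310768, 77), Rational(1, 2)) = Mul(Rational(36, 77), I, Pow(137291, Rational(1, 2)))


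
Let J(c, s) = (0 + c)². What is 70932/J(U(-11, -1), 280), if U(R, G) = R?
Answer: 70932/121 ≈ 586.21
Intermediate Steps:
J(c, s) = c²
70932/J(U(-11, -1), 280) = 70932/((-11)²) = 70932/121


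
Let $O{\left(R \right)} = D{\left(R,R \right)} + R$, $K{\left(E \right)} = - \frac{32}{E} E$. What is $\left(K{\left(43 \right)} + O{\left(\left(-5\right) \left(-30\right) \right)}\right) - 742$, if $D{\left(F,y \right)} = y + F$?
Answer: $-324$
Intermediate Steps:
$D{\left(F,y \right)} = F + y$
$K{\left(E \right)} = -32$
$O{\left(R \right)} = 3 R$ ($O{\left(R \right)} = \left(R + R\right) + R = 2 R + R = 3 R$)
$\left(K{\left(43 \right)} + O{\left(\left(-5\right) \left(-30\right) \right)}\right) - 742 = \left(-32 + 3 \left(\left(-5\right) \left(-30\right)\right)\right) - 742 = \left(-32 + 3 \cdot 150\right) - 742 = \left(-32 + 450\right) - 742 = 418 - 742 = -324$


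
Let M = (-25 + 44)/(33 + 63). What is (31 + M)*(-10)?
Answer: -14975/48 ≈ -311.98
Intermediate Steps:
M = 19/96 ≈ 0.19792
(31 + M)*(-10) = (31 + 19/96)*(-10) = (2995/96)*(-10) = -14975/48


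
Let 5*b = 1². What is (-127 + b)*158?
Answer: -100172/5 ≈ -20034.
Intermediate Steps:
b = ⅕ (b = (⅕)*1² = (⅕)*1 = ⅕ ≈ 0.20000)
(-127 + b)*158 = (-127 + ⅕)*158 = -634/5*158 = -100172/5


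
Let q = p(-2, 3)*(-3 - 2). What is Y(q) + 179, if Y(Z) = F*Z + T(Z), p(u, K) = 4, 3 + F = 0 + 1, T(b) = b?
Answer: 199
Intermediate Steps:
F = -2 (F = -3 + (0 + 1) = -3 + 1 = -2)
q = -20 (q = 4*(-3 - 2) = 4*(-5) = -20)
Y(Z) = -Z (Y(Z) = -2*Z + Z = -Z)
Y(q) + 179 = -1*(-20) + 179 = 20 + 179 = 199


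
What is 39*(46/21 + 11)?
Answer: 3601/7 ≈ 514.43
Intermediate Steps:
39*(46/21 + 11) = 39*(277/21) = 3601/7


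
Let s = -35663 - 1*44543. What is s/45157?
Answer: -11458/6451 ≈ -1.7762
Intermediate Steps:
s = -80206 (s = -35663 - 44543 = -80206)
s/45157 = -80206/45157 = -80206*1/45157 = -11458/6451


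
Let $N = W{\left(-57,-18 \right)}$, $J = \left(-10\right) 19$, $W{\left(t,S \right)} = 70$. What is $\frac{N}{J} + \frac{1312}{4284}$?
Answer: $- \frac{1265}{20349} \approx -0.062165$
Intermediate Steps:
$J = -190$
$N = 70$
$\frac{N}{J} + \frac{1312}{4284} = \frac{70}{-190} + \frac{1312}{4284} = 70 \left(- \frac{1}{190}\right) + 1312 \cdot \frac{1}{4284} = - \frac{7}{19} + \frac{328}{1071} = - \frac{1265}{20349}$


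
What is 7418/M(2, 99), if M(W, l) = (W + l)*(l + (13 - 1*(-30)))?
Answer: 3709/7171 ≈ 0.51722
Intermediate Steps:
M(W, l) = (43 + l)*(W + l) (M(W, l) = (W + l)*(l + (13 + 30)) = (W + l)*(l + 43) = (W + l)*(43 + l) = (43 + l)*(W + l))
7418/M(2, 99) = 7418/(99² + 43*2 + 43*99 + 2*99) = 7418/(9801 + 86 + 4257 + 198) = 7418/14342 = 7418*(1/14342) = 3709/7171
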